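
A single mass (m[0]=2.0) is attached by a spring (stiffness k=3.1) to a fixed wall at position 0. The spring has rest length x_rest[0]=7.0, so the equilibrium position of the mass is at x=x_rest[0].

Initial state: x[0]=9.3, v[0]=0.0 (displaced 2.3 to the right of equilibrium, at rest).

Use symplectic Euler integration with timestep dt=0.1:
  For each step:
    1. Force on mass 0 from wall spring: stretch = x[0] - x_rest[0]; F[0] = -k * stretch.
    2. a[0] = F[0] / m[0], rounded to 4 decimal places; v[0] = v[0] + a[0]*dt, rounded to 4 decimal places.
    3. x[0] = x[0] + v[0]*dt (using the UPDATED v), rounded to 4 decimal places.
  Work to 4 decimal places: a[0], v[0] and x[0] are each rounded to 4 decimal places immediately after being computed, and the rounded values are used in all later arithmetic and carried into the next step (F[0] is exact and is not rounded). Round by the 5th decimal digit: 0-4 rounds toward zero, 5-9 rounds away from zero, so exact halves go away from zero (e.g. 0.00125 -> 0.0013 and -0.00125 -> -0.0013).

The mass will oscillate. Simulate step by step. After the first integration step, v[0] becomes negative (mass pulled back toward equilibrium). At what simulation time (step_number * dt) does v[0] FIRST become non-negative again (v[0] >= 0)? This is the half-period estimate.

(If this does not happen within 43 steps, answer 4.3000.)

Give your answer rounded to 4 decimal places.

Step 0: x=[9.3000] v=[0.0000]
Step 1: x=[9.2644] v=[-0.3565]
Step 2: x=[9.1937] v=[-0.7075]
Step 3: x=[9.0890] v=[-1.0475]
Step 4: x=[8.9519] v=[-1.3713]
Step 5: x=[8.7845] v=[-1.6738]
Step 6: x=[8.5895] v=[-1.9504]
Step 7: x=[8.3698] v=[-2.1968]
Step 8: x=[8.1289] v=[-2.4091]
Step 9: x=[7.8705] v=[-2.5841]
Step 10: x=[7.5986] v=[-2.7190]
Step 11: x=[7.3174] v=[-2.8118]
Step 12: x=[7.0313] v=[-2.8610]
Step 13: x=[6.7447] v=[-2.8659]
Step 14: x=[6.4621] v=[-2.8263]
Step 15: x=[6.1878] v=[-2.7429]
Step 16: x=[5.9261] v=[-2.6170]
Step 17: x=[5.6810] v=[-2.4506]
Step 18: x=[5.4564] v=[-2.2462]
Step 19: x=[5.2557] v=[-2.0069]
Step 20: x=[5.0821] v=[-1.7365]
Step 21: x=[4.9382] v=[-1.4392]
Step 22: x=[4.8262] v=[-1.1196]
Step 23: x=[4.7479] v=[-0.7827]
Step 24: x=[4.7045] v=[-0.4336]
Step 25: x=[4.6967] v=[-0.0778]
Step 26: x=[4.7246] v=[0.2792]
First v>=0 after going negative at step 26, time=2.6000

Answer: 2.6000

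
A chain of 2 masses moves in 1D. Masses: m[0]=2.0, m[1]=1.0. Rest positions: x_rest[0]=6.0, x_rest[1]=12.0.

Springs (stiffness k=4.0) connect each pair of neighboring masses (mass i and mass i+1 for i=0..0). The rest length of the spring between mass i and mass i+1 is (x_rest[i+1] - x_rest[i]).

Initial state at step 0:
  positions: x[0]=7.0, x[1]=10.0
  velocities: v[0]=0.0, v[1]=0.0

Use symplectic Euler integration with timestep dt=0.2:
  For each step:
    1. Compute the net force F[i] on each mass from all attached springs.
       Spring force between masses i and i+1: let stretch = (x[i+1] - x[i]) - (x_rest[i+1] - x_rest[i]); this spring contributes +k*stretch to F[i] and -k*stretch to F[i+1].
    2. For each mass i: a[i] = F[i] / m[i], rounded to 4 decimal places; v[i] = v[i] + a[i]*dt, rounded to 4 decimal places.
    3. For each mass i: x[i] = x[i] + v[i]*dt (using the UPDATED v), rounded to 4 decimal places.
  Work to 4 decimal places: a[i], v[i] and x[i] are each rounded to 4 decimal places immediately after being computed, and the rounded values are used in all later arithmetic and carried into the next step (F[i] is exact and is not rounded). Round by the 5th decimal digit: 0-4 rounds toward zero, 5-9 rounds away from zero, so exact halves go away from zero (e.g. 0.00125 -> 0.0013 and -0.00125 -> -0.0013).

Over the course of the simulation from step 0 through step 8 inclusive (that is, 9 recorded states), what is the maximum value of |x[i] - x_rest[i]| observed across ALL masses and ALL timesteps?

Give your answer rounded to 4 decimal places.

Answer: 2.0570

Derivation:
Step 0: x=[7.0000 10.0000] v=[0.0000 0.0000]
Step 1: x=[6.7600 10.4800] v=[-1.2000 2.4000]
Step 2: x=[6.3376 11.3248] v=[-2.1120 4.2240]
Step 3: x=[5.8342 12.3316] v=[-2.5171 5.0342]
Step 4: x=[5.3706 13.2589] v=[-2.3181 4.6363]
Step 5: x=[5.0580 13.8840] v=[-1.5628 3.1257]
Step 6: x=[4.9715 14.0570] v=[-0.4324 0.8649]
Step 7: x=[5.1319 13.7363] v=[0.8018 -1.6035]
Step 8: x=[5.5006 12.9989] v=[1.8436 -3.6870]
Max displacement = 2.0570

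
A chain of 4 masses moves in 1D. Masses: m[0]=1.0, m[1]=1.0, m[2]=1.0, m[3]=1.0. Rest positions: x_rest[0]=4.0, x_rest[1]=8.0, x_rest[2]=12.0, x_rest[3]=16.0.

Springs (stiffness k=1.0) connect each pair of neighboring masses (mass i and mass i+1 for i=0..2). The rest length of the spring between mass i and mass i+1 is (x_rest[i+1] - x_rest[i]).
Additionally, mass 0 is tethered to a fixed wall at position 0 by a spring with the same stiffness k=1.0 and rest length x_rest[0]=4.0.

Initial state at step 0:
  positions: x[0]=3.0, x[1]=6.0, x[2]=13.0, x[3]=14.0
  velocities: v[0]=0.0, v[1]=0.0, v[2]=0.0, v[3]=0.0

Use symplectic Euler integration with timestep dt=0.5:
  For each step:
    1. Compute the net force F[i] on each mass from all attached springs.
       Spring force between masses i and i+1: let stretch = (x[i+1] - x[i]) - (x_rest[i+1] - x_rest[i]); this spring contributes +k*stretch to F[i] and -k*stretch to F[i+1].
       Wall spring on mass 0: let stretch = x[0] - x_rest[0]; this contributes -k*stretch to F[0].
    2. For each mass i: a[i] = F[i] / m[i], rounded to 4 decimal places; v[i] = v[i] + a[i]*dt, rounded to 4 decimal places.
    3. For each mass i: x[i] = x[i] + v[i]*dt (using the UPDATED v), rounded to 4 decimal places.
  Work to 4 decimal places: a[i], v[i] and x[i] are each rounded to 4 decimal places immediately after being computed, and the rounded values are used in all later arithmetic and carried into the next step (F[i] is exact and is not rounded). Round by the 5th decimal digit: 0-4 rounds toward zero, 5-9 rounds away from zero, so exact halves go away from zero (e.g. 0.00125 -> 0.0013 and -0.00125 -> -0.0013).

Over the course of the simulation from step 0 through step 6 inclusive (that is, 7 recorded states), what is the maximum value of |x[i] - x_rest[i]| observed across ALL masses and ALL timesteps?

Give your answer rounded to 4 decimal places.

Answer: 3.0156

Derivation:
Step 0: x=[3.0000 6.0000 13.0000 14.0000] v=[0.0000 0.0000 0.0000 0.0000]
Step 1: x=[3.0000 7.0000 11.5000 14.7500] v=[0.0000 2.0000 -3.0000 1.5000]
Step 2: x=[3.2500 8.1250 9.6875 15.6875] v=[0.5000 2.2500 -3.6250 1.8750]
Step 3: x=[3.9063 8.4219 8.9844 16.1250] v=[1.3125 0.5938 -1.4063 0.8750]
Step 4: x=[4.7149 7.7305 9.9258 15.7774] v=[1.6172 -1.3828 1.8828 -0.6953]
Step 5: x=[5.0987 6.8340 11.7813 14.9669] v=[0.7676 -1.7930 3.7110 -1.6211]
Step 6: x=[4.6417 6.7405 13.1964 14.3600] v=[-0.9141 -0.1870 2.8302 -1.2139]
Max displacement = 3.0156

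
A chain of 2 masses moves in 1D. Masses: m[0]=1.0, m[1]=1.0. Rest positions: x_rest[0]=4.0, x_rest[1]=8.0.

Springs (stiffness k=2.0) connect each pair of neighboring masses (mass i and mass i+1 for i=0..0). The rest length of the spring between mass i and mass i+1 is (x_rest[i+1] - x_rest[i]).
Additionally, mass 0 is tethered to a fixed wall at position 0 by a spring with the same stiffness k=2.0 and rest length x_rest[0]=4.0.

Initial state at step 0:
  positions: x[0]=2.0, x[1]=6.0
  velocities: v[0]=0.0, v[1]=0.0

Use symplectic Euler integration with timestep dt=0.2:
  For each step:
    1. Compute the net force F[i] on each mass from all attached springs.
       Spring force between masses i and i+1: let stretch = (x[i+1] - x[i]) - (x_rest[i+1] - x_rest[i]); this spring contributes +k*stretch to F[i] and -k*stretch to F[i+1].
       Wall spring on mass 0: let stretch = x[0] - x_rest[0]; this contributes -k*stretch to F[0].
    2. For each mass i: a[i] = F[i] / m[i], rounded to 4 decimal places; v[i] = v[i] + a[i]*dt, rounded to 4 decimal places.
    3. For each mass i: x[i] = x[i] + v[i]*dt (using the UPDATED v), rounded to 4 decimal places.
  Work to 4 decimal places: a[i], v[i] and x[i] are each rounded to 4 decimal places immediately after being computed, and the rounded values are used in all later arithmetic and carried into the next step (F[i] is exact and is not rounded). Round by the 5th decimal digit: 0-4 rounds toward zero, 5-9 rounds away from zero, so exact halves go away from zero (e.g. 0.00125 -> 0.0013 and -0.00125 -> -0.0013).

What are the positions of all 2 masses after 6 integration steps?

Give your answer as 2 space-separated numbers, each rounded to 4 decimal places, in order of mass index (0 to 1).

Step 0: x=[2.0000 6.0000] v=[0.0000 0.0000]
Step 1: x=[2.1600 6.0000] v=[0.8000 0.0000]
Step 2: x=[2.4544 6.0128] v=[1.4720 0.0640]
Step 3: x=[2.8371 6.0609] v=[1.9136 0.2406]
Step 4: x=[3.2508 6.1711] v=[2.0683 0.5511]
Step 5: x=[3.6380 6.3677] v=[1.9361 0.9830]
Step 6: x=[3.9526 6.6659] v=[1.5728 1.4911]

Answer: 3.9526 6.6659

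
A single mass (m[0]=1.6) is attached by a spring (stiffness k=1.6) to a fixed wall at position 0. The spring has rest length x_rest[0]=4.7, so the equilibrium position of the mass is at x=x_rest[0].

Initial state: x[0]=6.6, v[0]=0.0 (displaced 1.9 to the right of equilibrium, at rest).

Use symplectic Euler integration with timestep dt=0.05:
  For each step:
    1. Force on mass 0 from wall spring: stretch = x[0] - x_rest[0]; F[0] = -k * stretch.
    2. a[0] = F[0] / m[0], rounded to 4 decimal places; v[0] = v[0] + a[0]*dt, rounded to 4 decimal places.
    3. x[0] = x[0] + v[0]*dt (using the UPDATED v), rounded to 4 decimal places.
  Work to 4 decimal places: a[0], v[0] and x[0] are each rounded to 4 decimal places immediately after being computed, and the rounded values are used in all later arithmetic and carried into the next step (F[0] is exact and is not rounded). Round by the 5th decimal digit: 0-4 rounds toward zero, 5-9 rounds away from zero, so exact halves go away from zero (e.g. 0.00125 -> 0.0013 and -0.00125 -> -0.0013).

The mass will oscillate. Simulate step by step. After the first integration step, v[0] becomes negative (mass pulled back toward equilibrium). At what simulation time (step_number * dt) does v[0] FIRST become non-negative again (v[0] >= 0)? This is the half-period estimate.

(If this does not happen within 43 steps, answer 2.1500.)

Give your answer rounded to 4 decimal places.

Answer: 2.1500

Derivation:
Step 0: x=[6.6000] v=[0.0000]
Step 1: x=[6.5953] v=[-0.0950]
Step 2: x=[6.5858] v=[-0.1898]
Step 3: x=[6.5716] v=[-0.2841]
Step 4: x=[6.5527] v=[-0.3777]
Step 5: x=[6.5292] v=[-0.4703]
Step 6: x=[6.5011] v=[-0.5618]
Step 7: x=[6.4685] v=[-0.6519]
Step 8: x=[6.4315] v=[-0.7403]
Step 9: x=[6.3902] v=[-0.8269]
Step 10: x=[6.3446] v=[-0.9114]
Step 11: x=[6.2949] v=[-0.9936]
Step 12: x=[6.2412] v=[-1.0733]
Step 13: x=[6.1837] v=[-1.1504]
Step 14: x=[6.1225] v=[-1.2246]
Step 15: x=[6.0577] v=[-1.2957]
Step 16: x=[5.9895] v=[-1.3636]
Step 17: x=[5.9181] v=[-1.4281]
Step 18: x=[5.8437] v=[-1.4890]
Step 19: x=[5.7664] v=[-1.5462]
Step 20: x=[5.6864] v=[-1.5995]
Step 21: x=[5.6040] v=[-1.6488]
Step 22: x=[5.5193] v=[-1.6940]
Step 23: x=[5.4326] v=[-1.7350]
Step 24: x=[5.3440] v=[-1.7716]
Step 25: x=[5.2538] v=[-1.8038]
Step 26: x=[5.1622] v=[-1.8315]
Step 27: x=[5.0695] v=[-1.8546]
Step 28: x=[4.9758] v=[-1.8731]
Step 29: x=[4.8815] v=[-1.8869]
Step 30: x=[4.7867] v=[-1.8960]
Step 31: x=[4.6917] v=[-1.9003]
Step 32: x=[4.5967] v=[-1.8999]
Step 33: x=[4.5020] v=[-1.8947]
Step 34: x=[4.4078] v=[-1.8848]
Step 35: x=[4.3143] v=[-1.8702]
Step 36: x=[4.2218] v=[-1.8509]
Step 37: x=[4.1305] v=[-1.8270]
Step 38: x=[4.0406] v=[-1.7985]
Step 39: x=[3.9523] v=[-1.7655]
Step 40: x=[3.8659] v=[-1.7281]
Step 41: x=[3.7816] v=[-1.6864]
Step 42: x=[3.6996] v=[-1.6405]
Step 43: x=[3.6201] v=[-1.5905]
v[0] did not become non-negative within 43 steps; using fallback time=2.1500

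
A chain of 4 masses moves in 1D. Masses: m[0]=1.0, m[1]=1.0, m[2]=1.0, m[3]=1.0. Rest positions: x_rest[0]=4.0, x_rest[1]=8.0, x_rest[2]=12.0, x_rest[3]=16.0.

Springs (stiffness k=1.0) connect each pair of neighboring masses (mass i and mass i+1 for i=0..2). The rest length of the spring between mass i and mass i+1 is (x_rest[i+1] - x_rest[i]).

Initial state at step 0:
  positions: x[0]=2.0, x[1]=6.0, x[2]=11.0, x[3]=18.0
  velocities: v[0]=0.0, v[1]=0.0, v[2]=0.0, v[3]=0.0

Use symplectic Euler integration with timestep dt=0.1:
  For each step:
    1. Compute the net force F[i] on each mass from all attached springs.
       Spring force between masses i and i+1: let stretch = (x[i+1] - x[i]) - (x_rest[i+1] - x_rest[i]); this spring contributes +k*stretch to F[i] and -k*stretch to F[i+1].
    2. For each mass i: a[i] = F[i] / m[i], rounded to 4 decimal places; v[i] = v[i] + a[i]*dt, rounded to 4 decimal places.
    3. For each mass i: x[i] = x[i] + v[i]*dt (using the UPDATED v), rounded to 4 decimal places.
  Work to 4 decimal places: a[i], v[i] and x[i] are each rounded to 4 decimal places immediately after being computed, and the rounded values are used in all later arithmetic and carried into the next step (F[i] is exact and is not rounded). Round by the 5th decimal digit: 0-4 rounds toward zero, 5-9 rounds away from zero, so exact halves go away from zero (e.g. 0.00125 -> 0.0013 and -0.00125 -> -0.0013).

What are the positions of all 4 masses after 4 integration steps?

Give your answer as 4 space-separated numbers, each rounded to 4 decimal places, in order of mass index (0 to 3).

Answer: 2.0015 6.1000 11.1911 17.7074

Derivation:
Step 0: x=[2.0000 6.0000 11.0000 18.0000] v=[0.0000 0.0000 0.0000 0.0000]
Step 1: x=[2.0000 6.0100 11.0200 17.9700] v=[0.0000 0.1000 0.2000 -0.3000]
Step 2: x=[2.0001 6.0300 11.0594 17.9105] v=[0.0010 0.2000 0.3940 -0.5950]
Step 3: x=[2.0005 6.0600 11.1170 17.8225] v=[0.0040 0.3000 0.5762 -0.8801]
Step 4: x=[2.0015 6.1000 11.1911 17.7074] v=[0.0100 0.3998 0.7411 -1.1507]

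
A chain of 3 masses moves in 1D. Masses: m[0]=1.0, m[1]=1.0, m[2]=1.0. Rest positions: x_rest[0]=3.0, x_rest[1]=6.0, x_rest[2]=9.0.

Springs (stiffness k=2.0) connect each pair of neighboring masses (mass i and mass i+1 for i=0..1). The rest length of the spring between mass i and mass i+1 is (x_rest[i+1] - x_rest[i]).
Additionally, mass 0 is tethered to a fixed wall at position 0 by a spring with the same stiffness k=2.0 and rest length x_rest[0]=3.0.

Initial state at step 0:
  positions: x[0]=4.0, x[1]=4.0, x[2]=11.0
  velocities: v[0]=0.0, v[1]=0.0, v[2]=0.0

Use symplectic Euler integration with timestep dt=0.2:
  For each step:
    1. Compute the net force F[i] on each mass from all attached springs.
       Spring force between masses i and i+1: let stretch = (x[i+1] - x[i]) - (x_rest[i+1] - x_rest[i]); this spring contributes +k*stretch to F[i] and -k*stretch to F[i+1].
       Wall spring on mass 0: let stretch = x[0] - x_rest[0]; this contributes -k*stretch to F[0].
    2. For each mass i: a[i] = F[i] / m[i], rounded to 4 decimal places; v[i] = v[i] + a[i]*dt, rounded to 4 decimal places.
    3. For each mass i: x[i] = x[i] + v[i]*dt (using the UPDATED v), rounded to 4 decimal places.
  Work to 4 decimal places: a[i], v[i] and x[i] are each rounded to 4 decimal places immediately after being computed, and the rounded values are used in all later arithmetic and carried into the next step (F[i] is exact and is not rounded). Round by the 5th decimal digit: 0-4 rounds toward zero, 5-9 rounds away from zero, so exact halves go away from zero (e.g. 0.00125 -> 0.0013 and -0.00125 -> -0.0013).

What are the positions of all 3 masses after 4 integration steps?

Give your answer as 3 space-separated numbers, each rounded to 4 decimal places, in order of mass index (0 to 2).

Step 0: x=[4.0000 4.0000 11.0000] v=[0.0000 0.0000 0.0000]
Step 1: x=[3.6800 4.5600 10.6800] v=[-1.6000 2.8000 -1.6000]
Step 2: x=[3.1360 5.5392 10.1104] v=[-2.7200 4.8960 -2.8480]
Step 3: x=[2.5334 6.6918 9.4151] v=[-3.0131 5.7632 -3.4765]
Step 4: x=[2.0608 7.7296 8.7419] v=[-2.3631 5.1892 -3.3658]

Answer: 2.0608 7.7296 8.7419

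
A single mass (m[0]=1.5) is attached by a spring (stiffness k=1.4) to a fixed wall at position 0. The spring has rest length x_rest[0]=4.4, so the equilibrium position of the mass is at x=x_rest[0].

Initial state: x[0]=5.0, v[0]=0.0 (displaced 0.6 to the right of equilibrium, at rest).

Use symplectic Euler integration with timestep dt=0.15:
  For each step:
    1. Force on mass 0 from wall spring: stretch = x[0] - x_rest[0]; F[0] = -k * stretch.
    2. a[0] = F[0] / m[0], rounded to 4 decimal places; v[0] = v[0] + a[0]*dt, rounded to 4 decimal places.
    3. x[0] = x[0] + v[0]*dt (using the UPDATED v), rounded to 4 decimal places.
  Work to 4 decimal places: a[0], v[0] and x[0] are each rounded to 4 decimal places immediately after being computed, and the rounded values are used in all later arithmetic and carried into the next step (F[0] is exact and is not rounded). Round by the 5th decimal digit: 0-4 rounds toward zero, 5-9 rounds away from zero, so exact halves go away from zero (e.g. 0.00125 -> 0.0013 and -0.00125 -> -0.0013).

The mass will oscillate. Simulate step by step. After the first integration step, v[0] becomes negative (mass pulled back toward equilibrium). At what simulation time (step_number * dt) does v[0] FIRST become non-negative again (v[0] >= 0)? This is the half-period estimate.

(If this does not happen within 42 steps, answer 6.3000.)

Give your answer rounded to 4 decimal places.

Answer: 3.3000

Derivation:
Step 0: x=[5.0000] v=[0.0000]
Step 1: x=[4.9874] v=[-0.0840]
Step 2: x=[4.9625] v=[-0.1662]
Step 3: x=[4.9258] v=[-0.2450]
Step 4: x=[4.8780] v=[-0.3186]
Step 5: x=[4.8202] v=[-0.3855]
Step 6: x=[4.7536] v=[-0.4443]
Step 7: x=[4.6795] v=[-0.4938]
Step 8: x=[4.5996] v=[-0.5329]
Step 9: x=[4.5155] v=[-0.5608]
Step 10: x=[4.4290] v=[-0.5770]
Step 11: x=[4.3418] v=[-0.5811]
Step 12: x=[4.2559] v=[-0.5730]
Step 13: x=[4.1730] v=[-0.5528]
Step 14: x=[4.0949] v=[-0.5210]
Step 15: x=[4.0232] v=[-0.4783]
Step 16: x=[3.9594] v=[-0.4255]
Step 17: x=[3.9048] v=[-0.3638]
Step 18: x=[3.8606] v=[-0.2945]
Step 19: x=[3.8278] v=[-0.2190]
Step 20: x=[3.8070] v=[-0.1389]
Step 21: x=[3.7986] v=[-0.0559]
Step 22: x=[3.8028] v=[0.0283]
First v>=0 after going negative at step 22, time=3.3000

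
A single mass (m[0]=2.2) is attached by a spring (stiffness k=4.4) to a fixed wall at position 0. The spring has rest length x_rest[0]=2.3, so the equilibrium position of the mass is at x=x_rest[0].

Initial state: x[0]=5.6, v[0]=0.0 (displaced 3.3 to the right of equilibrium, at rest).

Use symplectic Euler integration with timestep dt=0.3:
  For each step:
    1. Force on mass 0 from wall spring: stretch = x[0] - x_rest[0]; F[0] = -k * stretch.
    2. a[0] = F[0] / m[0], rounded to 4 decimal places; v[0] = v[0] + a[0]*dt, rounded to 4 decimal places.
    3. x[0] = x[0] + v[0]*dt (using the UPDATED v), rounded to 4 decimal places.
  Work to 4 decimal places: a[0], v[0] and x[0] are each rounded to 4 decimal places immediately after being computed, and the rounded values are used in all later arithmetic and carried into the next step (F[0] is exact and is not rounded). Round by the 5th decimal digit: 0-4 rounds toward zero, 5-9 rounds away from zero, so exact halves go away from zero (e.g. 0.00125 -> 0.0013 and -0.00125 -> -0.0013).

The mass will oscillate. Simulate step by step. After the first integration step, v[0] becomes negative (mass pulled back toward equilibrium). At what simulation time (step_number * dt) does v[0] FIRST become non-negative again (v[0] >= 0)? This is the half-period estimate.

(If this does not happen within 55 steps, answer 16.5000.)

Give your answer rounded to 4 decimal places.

Step 0: x=[5.6000] v=[0.0000]
Step 1: x=[5.0060] v=[-1.9800]
Step 2: x=[3.9249] v=[-3.6036]
Step 3: x=[2.5514] v=[-4.5785]
Step 4: x=[1.1326] v=[-4.7293]
Step 5: x=[-0.0761] v=[-4.0289]
Step 6: x=[-0.8571] v=[-2.6032]
Step 7: x=[-1.0698] v=[-0.7089]
Step 8: x=[-0.6759] v=[1.3130]
First v>=0 after going negative at step 8, time=2.4000

Answer: 2.4000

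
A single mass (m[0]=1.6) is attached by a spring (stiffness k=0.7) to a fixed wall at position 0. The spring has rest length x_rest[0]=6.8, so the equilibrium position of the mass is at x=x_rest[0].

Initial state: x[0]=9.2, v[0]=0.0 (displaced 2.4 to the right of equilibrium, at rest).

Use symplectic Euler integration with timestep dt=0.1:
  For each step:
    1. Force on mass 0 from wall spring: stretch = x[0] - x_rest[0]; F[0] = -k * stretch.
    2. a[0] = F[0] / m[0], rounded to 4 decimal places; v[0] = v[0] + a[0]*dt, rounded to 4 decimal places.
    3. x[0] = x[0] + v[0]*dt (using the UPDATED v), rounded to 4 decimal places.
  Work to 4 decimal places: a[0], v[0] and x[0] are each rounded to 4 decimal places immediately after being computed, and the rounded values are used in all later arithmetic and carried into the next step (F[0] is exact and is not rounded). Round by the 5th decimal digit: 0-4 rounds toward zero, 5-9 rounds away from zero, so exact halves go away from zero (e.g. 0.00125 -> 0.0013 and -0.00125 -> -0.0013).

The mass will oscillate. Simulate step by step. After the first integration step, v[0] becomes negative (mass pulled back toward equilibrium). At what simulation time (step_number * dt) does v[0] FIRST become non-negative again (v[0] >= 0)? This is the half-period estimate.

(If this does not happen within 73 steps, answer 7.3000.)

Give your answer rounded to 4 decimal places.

Answer: 4.8000

Derivation:
Step 0: x=[9.2000] v=[0.0000]
Step 1: x=[9.1895] v=[-0.1050]
Step 2: x=[9.1686] v=[-0.2095]
Step 3: x=[9.1373] v=[-0.3131]
Step 4: x=[9.0958] v=[-0.4154]
Step 5: x=[9.0442] v=[-0.5158]
Step 6: x=[8.9828] v=[-0.6140]
Step 7: x=[8.9119] v=[-0.7095]
Step 8: x=[8.8317] v=[-0.8019]
Step 9: x=[8.7426] v=[-0.8908]
Step 10: x=[8.6450] v=[-0.9758]
Step 11: x=[8.5394] v=[-1.0565]
Step 12: x=[8.4261] v=[-1.1326]
Step 13: x=[8.3057] v=[-1.2037]
Step 14: x=[8.1787] v=[-1.2696]
Step 15: x=[8.0457] v=[-1.3299]
Step 16: x=[7.9073] v=[-1.3844]
Step 17: x=[7.7640] v=[-1.4328]
Step 18: x=[7.6165] v=[-1.4750]
Step 19: x=[7.4654] v=[-1.5107]
Step 20: x=[7.3114] v=[-1.5398]
Step 21: x=[7.1552] v=[-1.5622]
Step 22: x=[6.9974] v=[-1.5777]
Step 23: x=[6.8388] v=[-1.5863]
Step 24: x=[6.6800] v=[-1.5880]
Step 25: x=[6.5217] v=[-1.5828]
Step 26: x=[6.3646] v=[-1.5706]
Step 27: x=[6.2094] v=[-1.5516]
Step 28: x=[6.0568] v=[-1.5258]
Step 29: x=[5.9075] v=[-1.4933]
Step 30: x=[5.7621] v=[-1.4543]
Step 31: x=[5.6212] v=[-1.4089]
Step 32: x=[5.4855] v=[-1.3573]
Step 33: x=[5.3555] v=[-1.2998]
Step 34: x=[5.2318] v=[-1.2366]
Step 35: x=[5.1150] v=[-1.1680]
Step 36: x=[5.0056] v=[-1.0943]
Step 37: x=[4.9040] v=[-1.0158]
Step 38: x=[4.8107] v=[-0.9329]
Step 39: x=[4.7261] v=[-0.8459]
Step 40: x=[4.6506] v=[-0.7552]
Step 41: x=[4.5845] v=[-0.6612]
Step 42: x=[4.5281] v=[-0.5643]
Step 43: x=[4.4816] v=[-0.4649]
Step 44: x=[4.4453] v=[-0.3635]
Step 45: x=[4.4193] v=[-0.2605]
Step 46: x=[4.4037] v=[-0.1563]
Step 47: x=[4.3986] v=[-0.0515]
Step 48: x=[4.4040] v=[0.0536]
First v>=0 after going negative at step 48, time=4.8000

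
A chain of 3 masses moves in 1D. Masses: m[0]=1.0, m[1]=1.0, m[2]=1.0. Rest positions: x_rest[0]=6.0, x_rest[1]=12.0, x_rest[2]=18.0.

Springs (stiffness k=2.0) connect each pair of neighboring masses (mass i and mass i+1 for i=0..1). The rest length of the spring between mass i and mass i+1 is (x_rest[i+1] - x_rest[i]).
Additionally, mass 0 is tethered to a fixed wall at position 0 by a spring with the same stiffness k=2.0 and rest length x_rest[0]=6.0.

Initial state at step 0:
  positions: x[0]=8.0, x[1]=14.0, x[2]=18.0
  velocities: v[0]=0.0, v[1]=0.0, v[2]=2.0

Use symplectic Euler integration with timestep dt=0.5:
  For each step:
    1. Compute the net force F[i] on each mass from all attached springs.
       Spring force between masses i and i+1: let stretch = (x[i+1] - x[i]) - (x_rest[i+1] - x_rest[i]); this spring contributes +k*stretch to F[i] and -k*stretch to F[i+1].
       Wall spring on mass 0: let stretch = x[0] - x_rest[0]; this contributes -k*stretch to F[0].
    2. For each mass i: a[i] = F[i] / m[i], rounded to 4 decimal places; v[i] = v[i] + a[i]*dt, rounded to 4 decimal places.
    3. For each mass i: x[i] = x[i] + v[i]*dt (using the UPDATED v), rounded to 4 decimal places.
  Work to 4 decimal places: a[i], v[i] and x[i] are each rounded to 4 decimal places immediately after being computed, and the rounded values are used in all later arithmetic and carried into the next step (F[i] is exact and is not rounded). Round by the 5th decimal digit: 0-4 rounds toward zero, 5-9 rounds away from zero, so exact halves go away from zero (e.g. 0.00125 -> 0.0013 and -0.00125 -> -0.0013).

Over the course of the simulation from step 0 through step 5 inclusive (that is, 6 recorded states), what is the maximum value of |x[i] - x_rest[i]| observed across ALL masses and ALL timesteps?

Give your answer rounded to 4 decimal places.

Step 0: x=[8.0000 14.0000 18.0000] v=[0.0000 0.0000 2.0000]
Step 1: x=[7.0000 13.0000 20.0000] v=[-2.0000 -2.0000 4.0000]
Step 2: x=[5.5000 12.5000 21.5000] v=[-3.0000 -1.0000 3.0000]
Step 3: x=[4.7500 13.0000 21.5000] v=[-1.5000 1.0000 0.0000]
Step 4: x=[5.7500 13.6250 20.2500] v=[2.0000 1.2500 -2.5000]
Step 5: x=[7.8125 13.6250 18.6875] v=[4.1250 0.0000 -3.1250]
Max displacement = 3.5000

Answer: 3.5000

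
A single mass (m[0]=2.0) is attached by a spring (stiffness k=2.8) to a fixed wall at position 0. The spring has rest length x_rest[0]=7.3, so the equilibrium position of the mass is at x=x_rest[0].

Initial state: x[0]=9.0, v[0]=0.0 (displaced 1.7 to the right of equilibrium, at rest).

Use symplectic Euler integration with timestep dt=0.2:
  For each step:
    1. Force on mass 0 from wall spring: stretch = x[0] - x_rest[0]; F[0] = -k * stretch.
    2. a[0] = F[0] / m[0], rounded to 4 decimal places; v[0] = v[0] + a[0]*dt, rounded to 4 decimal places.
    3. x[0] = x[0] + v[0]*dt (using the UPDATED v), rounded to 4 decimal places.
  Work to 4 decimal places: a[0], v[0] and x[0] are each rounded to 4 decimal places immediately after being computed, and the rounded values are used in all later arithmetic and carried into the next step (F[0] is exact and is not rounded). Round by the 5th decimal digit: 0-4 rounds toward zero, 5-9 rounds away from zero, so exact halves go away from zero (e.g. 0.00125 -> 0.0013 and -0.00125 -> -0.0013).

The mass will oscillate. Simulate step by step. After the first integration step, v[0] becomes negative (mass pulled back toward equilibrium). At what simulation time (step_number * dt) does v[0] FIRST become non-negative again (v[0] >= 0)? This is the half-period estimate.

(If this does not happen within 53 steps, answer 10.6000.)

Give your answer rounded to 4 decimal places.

Step 0: x=[9.0000] v=[0.0000]
Step 1: x=[8.9048] v=[-0.4760]
Step 2: x=[8.7197] v=[-0.9253]
Step 3: x=[8.4551] v=[-1.3228]
Step 4: x=[8.1259] v=[-1.6462]
Step 5: x=[7.7504] v=[-1.8775]
Step 6: x=[7.3497] v=[-2.0036]
Step 7: x=[6.9462] v=[-2.0175]
Step 8: x=[6.5625] v=[-1.9184]
Step 9: x=[6.2201] v=[-1.7119]
Step 10: x=[5.9382] v=[-1.4095]
Step 11: x=[5.7326] v=[-1.0282]
Step 12: x=[5.6147] v=[-0.5893]
Step 13: x=[5.5912] v=[-0.1174]
Step 14: x=[5.6634] v=[0.3611]
First v>=0 after going negative at step 14, time=2.8000

Answer: 2.8000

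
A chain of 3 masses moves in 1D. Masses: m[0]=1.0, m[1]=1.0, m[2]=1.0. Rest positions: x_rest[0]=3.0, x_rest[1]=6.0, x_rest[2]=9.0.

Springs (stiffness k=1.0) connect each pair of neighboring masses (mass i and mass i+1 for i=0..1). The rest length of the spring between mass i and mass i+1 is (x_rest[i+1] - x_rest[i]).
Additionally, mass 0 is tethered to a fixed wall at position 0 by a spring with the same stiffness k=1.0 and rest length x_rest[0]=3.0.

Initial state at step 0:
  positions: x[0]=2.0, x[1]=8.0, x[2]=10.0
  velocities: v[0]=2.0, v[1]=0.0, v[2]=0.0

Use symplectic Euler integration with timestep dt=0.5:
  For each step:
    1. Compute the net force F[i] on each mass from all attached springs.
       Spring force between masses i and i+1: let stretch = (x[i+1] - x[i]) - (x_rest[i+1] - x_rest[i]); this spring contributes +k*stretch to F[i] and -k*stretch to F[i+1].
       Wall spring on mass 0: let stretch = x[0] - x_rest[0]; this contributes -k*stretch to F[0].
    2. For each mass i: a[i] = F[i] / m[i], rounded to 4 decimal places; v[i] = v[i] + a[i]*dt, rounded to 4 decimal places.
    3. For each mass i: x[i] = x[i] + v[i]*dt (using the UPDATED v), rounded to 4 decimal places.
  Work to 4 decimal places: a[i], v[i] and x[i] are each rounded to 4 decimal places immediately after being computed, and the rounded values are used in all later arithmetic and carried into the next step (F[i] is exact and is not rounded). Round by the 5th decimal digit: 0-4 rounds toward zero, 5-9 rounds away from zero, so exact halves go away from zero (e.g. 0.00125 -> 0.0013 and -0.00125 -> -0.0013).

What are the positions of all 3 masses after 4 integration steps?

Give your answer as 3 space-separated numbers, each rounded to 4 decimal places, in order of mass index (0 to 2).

Step 0: x=[2.0000 8.0000 10.0000] v=[2.0000 0.0000 0.0000]
Step 1: x=[4.0000 7.0000 10.2500] v=[4.0000 -2.0000 0.5000]
Step 2: x=[5.7500 6.0625 10.4375] v=[3.5000 -1.8750 0.3750]
Step 3: x=[6.1407 6.1407 10.2813] v=[0.7813 0.1563 -0.3125]
Step 4: x=[4.9962 7.2540 9.8399] v=[-2.2891 2.2266 -0.8828]

Answer: 4.9962 7.2540 9.8399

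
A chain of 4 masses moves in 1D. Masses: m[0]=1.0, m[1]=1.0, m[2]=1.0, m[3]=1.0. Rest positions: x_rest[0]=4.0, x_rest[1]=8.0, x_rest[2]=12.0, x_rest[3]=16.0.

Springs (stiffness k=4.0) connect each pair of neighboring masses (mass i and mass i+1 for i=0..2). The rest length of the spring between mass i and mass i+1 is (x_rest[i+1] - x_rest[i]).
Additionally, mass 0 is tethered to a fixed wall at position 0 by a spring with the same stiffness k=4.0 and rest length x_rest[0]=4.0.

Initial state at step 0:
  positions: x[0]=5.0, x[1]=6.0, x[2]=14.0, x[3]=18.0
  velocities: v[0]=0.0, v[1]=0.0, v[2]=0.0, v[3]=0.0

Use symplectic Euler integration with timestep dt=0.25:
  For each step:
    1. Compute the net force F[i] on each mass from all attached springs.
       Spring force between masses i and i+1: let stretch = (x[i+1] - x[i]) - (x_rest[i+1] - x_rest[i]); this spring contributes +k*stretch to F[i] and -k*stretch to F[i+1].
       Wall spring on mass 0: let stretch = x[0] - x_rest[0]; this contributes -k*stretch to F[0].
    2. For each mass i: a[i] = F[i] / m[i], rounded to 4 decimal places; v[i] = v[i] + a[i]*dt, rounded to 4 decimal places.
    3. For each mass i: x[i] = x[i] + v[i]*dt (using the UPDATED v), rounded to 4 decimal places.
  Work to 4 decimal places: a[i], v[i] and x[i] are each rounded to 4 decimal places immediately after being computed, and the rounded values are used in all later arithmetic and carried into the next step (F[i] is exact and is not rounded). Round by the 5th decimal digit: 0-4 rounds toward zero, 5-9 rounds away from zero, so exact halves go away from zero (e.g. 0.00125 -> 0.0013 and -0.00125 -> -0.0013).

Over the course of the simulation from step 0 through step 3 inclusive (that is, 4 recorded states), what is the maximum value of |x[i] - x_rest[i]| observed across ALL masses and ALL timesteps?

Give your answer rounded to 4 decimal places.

Answer: 2.7813

Derivation:
Step 0: x=[5.0000 6.0000 14.0000 18.0000] v=[0.0000 0.0000 0.0000 0.0000]
Step 1: x=[4.0000 7.7500 13.0000 18.0000] v=[-4.0000 7.0000 -4.0000 0.0000]
Step 2: x=[2.9375 9.8750 11.9375 17.7500] v=[-4.2500 8.5000 -4.2500 -1.0000]
Step 3: x=[2.8750 10.7813 11.8125 17.0469] v=[-0.2500 3.6250 -0.5000 -2.8125]
Max displacement = 2.7813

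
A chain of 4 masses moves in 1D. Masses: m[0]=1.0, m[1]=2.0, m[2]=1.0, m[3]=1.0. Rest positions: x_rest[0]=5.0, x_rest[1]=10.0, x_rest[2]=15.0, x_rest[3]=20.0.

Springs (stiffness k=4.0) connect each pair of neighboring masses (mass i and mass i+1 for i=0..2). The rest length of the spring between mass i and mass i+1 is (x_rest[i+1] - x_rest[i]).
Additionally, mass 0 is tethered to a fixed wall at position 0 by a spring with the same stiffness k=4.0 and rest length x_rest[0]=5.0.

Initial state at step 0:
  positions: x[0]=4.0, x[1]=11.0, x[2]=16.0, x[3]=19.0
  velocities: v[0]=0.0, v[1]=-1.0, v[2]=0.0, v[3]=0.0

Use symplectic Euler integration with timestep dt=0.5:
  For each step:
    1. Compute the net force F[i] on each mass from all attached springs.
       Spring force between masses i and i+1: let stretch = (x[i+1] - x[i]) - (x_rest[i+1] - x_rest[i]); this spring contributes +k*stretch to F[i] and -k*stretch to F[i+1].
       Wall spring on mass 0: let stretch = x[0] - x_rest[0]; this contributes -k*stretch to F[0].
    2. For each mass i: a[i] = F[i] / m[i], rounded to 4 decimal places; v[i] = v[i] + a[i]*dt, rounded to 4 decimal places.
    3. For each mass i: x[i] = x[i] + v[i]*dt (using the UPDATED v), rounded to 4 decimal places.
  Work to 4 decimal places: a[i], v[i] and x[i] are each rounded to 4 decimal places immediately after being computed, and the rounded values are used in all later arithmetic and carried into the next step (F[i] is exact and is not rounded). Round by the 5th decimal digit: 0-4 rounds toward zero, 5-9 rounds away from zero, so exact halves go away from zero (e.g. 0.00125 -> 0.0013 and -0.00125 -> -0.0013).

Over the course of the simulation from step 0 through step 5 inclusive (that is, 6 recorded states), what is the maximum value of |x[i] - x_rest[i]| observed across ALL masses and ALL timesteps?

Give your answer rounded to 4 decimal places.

Step 0: x=[4.0000 11.0000 16.0000 19.0000] v=[0.0000 -1.0000 0.0000 0.0000]
Step 1: x=[7.0000 9.5000 14.0000 21.0000] v=[6.0000 -3.0000 -4.0000 4.0000]
Step 2: x=[5.5000 9.0000 14.5000 21.0000] v=[-3.0000 -1.0000 1.0000 0.0000]
Step 3: x=[2.0000 9.5000 16.0000 19.5000] v=[-7.0000 1.0000 3.0000 -3.0000]
Step 4: x=[4.0000 9.5000 14.5000 19.5000] v=[4.0000 0.0000 -3.0000 0.0000]
Step 5: x=[7.5000 9.2500 13.0000 19.5000] v=[7.0000 -0.5000 -3.0000 0.0000]
Max displacement = 3.0000

Answer: 3.0000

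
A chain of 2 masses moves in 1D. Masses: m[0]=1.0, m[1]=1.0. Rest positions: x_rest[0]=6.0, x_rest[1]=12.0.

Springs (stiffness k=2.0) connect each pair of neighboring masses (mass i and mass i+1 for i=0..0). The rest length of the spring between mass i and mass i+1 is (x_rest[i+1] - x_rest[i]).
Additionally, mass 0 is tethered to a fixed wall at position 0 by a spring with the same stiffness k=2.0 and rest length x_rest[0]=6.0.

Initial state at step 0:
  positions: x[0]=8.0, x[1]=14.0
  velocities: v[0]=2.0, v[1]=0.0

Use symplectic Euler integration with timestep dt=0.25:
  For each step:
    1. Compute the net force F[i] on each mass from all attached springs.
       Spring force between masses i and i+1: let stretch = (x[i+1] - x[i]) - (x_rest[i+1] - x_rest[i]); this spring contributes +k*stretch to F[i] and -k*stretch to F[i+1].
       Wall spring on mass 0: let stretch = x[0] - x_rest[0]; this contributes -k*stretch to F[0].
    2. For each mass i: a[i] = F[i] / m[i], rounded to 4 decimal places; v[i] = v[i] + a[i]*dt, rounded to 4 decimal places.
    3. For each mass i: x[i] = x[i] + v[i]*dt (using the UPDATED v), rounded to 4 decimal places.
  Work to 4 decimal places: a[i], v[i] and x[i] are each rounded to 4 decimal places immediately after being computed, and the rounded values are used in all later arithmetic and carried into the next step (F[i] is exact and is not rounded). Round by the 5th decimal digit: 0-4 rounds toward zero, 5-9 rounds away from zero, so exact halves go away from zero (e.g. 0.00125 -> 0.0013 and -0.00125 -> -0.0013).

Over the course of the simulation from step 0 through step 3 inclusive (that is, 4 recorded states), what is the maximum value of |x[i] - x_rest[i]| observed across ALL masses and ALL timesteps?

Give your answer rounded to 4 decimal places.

Answer: 2.2500

Derivation:
Step 0: x=[8.0000 14.0000] v=[2.0000 0.0000]
Step 1: x=[8.2500 14.0000] v=[1.0000 0.0000]
Step 2: x=[8.1875 14.0313] v=[-0.2500 0.1250]
Step 3: x=[7.8320 14.0821] v=[-1.4219 0.2031]
Max displacement = 2.2500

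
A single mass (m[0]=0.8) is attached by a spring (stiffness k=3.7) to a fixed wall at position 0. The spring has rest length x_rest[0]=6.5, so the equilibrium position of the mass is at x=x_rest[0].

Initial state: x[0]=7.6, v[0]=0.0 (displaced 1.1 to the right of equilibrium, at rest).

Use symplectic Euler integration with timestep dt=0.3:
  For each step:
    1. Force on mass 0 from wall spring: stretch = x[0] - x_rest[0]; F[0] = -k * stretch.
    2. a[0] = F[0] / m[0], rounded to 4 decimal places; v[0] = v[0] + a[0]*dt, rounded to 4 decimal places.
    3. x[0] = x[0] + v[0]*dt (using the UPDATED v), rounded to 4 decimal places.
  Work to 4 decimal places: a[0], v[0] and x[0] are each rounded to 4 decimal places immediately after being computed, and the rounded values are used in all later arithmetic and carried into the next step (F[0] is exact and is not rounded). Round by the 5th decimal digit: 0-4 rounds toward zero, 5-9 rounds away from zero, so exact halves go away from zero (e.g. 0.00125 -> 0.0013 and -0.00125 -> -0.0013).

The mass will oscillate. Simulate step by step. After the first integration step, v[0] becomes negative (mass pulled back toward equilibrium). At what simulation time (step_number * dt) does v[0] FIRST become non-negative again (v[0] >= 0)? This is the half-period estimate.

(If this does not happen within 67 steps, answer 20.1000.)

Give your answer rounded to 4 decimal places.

Answer: 1.5000

Derivation:
Step 0: x=[7.6000] v=[0.0000]
Step 1: x=[7.1421] v=[-1.5263]
Step 2: x=[6.4169] v=[-2.4172]
Step 3: x=[5.7263] v=[-2.3019]
Step 4: x=[5.3578] v=[-1.2284]
Step 5: x=[5.4647] v=[0.3564]
First v>=0 after going negative at step 5, time=1.5000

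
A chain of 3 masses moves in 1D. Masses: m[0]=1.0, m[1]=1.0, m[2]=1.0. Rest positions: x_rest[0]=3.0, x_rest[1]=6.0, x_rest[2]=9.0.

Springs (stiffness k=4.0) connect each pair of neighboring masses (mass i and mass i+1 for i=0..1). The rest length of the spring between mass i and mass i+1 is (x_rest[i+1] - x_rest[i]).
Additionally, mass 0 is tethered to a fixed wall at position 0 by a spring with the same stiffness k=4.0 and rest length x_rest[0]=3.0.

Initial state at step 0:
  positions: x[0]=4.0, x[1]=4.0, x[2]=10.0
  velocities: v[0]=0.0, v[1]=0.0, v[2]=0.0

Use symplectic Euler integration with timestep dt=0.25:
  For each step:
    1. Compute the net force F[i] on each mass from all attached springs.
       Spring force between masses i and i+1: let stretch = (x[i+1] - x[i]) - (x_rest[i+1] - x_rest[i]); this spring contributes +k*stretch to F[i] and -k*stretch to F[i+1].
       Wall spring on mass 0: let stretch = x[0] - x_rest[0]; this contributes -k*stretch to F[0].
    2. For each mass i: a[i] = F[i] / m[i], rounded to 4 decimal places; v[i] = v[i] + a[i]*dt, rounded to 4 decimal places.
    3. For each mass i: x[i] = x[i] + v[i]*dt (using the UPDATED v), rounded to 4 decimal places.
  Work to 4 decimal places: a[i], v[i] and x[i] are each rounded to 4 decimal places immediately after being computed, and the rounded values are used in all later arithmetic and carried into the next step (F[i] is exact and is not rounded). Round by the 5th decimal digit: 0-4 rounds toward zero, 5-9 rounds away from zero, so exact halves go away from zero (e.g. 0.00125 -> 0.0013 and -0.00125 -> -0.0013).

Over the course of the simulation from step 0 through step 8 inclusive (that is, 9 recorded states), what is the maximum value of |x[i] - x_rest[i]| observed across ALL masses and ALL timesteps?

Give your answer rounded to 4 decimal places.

Step 0: x=[4.0000 4.0000 10.0000] v=[0.0000 0.0000 0.0000]
Step 1: x=[3.0000 5.5000 9.2500] v=[-4.0000 6.0000 -3.0000]
Step 2: x=[1.8750 7.3125 8.3125] v=[-4.5000 7.2500 -3.7500]
Step 3: x=[1.6406 8.0156 7.8750] v=[-0.9375 2.8125 -1.7500]
Step 4: x=[2.5898 7.0898 8.2227] v=[3.7969 -3.7031 1.3906]
Step 5: x=[4.0166 5.3223 9.0371] v=[5.7071 -7.0702 3.2577]
Step 6: x=[4.7657 4.1570 9.6728] v=[2.9962 -4.6611 2.5429]
Step 7: x=[4.1712 4.5229 9.6796] v=[-2.3782 1.4634 0.0271]
Step 8: x=[2.6218 6.0900 9.1472] v=[-6.1977 6.2684 -2.1296]
Max displacement = 2.0156

Answer: 2.0156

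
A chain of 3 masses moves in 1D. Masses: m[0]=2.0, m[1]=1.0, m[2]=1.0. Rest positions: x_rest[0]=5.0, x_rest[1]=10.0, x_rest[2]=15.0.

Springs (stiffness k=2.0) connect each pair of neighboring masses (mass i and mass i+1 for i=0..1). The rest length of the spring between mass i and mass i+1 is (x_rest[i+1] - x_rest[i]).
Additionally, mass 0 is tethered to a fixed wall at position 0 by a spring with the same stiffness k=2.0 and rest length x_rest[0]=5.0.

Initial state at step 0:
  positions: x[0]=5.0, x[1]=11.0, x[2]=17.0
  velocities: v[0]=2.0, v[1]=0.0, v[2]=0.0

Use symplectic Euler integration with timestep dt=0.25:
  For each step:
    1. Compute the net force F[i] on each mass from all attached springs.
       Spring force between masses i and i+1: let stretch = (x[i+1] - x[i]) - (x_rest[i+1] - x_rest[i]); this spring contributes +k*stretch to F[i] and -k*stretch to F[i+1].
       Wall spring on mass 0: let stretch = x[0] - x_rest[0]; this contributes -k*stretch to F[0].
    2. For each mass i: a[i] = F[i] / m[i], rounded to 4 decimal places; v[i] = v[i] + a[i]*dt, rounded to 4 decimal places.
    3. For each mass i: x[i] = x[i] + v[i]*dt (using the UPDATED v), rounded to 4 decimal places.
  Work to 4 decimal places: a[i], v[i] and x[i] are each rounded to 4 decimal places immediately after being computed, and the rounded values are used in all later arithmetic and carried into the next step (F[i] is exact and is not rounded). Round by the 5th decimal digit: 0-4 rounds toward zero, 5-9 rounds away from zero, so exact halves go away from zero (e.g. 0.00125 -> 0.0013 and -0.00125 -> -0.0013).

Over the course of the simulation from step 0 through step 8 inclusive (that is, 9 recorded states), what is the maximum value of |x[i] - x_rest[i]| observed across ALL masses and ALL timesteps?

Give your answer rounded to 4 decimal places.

Answer: 2.1833

Derivation:
Step 0: x=[5.0000 11.0000 17.0000] v=[2.0000 0.0000 0.0000]
Step 1: x=[5.5625 11.0000 16.8750] v=[2.2500 0.0000 -0.5000]
Step 2: x=[6.1172 11.0547 16.6406] v=[2.2188 0.2188 -0.9375]
Step 3: x=[6.5982 11.1905 16.3330] v=[1.9239 0.5430 -1.2305]
Step 4: x=[6.9538 11.3950 16.0076] v=[1.4224 0.8181 -1.3018]
Step 5: x=[7.1524 11.6210 15.7306] v=[0.7943 0.9038 -1.1081]
Step 6: x=[7.1833 11.8021 15.5649] v=[0.1234 0.7243 -0.6629]
Step 7: x=[7.0539 11.8762 15.5538] v=[-0.5177 0.2963 -0.0443]
Step 8: x=[6.7850 11.8072 15.7080] v=[-1.0756 -0.2761 0.6169]
Max displacement = 2.1833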